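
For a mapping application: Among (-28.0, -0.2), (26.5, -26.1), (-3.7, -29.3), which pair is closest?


d(P0,P1) = 60.3412, d(P0,P2) = 37.9117, d(P1,P2) = 30.3691
Closest: P1 and P2

Closest pair: (26.5, -26.1) and (-3.7, -29.3), distance = 30.3691


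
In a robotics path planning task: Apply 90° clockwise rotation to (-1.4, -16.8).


90° CW: (x,y) -> (y, -x)
(-1.4,-16.8) -> (-16.8, 1.4)

(-16.8, 1.4)


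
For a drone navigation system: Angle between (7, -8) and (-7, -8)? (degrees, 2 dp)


u.v = 15, |u| = sqrt(113) = 10.6301, |v| = sqrt(113) = 10.6301
cos(theta) = u.v/(|u||v|) = 15/sqrt(12769) = 0.132743
theta = acos(0.132743) = 82.37 degrees

82.37 degrees


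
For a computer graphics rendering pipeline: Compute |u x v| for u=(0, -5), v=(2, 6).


|u x v| = |0*6 - (-5)*2|
= |0 - (-10)| = 10

10


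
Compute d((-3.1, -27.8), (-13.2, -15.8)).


dx=-10.1, dy=12
d^2 = (-10.1)^2 + 12^2 = 246.01
d = sqrt(246.01) = 15.6847

15.6847


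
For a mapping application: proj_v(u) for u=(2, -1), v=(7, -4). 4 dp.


u.v = 18, |v| = sqrt(65) = 8.0623
Scalar projection = u.v / |v| = 18 / sqrt(65) = 2.2326

2.2326


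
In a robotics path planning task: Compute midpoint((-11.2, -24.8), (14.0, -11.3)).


M = (((-11.2)+14)/2, ((-24.8)+(-11.3))/2)
= (1.4, -18.05)

(1.4, -18.05)


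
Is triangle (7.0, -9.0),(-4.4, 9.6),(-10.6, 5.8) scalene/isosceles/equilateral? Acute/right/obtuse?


Side lengths squared: AB^2=475.92, BC^2=52.88, CA^2=528.8
Sorted: [52.88, 475.92, 528.8]
By sides: Scalene, By angles: Right

Scalene, Right


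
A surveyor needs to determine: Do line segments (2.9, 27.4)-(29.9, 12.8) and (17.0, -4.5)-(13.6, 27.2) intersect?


Cross products: d1=338.51, d2=-467.75, d3=-655.44, d4=150.82
d1*d2 < 0 and d3*d4 < 0? yes

Yes, they intersect


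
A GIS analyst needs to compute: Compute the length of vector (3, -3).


|u| = sqrt(3^2 + (-3)^2) = sqrt(18) = 4.2426

4.2426


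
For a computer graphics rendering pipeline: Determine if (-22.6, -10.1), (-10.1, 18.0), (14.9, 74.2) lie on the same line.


Cross product: ((-10.1)-(-22.6))*(74.2-(-10.1)) - (18-(-10.1))*(14.9-(-22.6))
= 0

Yes, collinear


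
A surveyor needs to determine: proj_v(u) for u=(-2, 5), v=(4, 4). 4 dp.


u.v = 12, |v| = sqrt(32) = 5.6569
Scalar projection = u.v / |v| = 12 / sqrt(32) = 2.1213

2.1213


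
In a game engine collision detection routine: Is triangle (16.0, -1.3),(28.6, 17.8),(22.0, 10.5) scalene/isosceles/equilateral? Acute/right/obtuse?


Side lengths squared: AB^2=523.57, BC^2=96.85, CA^2=175.24
Sorted: [96.85, 175.24, 523.57]
By sides: Scalene, By angles: Obtuse

Scalene, Obtuse


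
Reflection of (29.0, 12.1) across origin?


Reflection over origin: (x,y) -> (-x,-y)
(29, 12.1) -> (-29, -12.1)

(-29, -12.1)


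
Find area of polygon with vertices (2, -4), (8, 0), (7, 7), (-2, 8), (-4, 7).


Shoelace sum: (2*0 - 8*(-4)) + (8*7 - 7*0) + (7*8 - (-2)*7) + ((-2)*7 - (-4)*8) + ((-4)*(-4) - 2*7)
= 178
Area = |178|/2 = 89

89


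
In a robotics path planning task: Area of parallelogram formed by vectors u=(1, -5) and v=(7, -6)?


|u x v| = |1*(-6) - (-5)*7|
= |(-6) - (-35)| = 29

29


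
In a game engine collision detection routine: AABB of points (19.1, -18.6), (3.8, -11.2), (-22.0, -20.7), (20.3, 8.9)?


x range: [-22, 20.3]
y range: [-20.7, 8.9]
Bounding box: (-22,-20.7) to (20.3,8.9)

(-22,-20.7) to (20.3,8.9)


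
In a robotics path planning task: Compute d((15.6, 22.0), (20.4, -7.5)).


dx=4.8, dy=-29.5
d^2 = 4.8^2 + (-29.5)^2 = 893.29
d = sqrt(893.29) = 29.888

29.888


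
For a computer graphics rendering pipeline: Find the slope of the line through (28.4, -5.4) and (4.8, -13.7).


slope = (y2-y1)/(x2-x1) = ((-13.7)-(-5.4))/(4.8-28.4) = (-8.3)/(-23.6) = 0.3517

0.3517


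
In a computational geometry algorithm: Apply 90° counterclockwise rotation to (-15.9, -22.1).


90° CCW: (x,y) -> (-y, x)
(-15.9,-22.1) -> (22.1, -15.9)

(22.1, -15.9)


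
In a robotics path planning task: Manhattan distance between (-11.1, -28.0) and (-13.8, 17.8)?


|(-11.1)-(-13.8)| + |(-28)-17.8| = 2.7 + 45.8 = 48.5

48.5


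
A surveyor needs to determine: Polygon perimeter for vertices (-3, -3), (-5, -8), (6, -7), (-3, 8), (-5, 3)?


Sides: (-3, -3)->(-5, -8): sqrt(29) = 5.385165, (-5, -8)->(6, -7): sqrt(122) = 11.045361, (6, -7)->(-3, 8): sqrt(306) = 17.492856, (-3, 8)->(-5, 3): sqrt(29) = 5.385165, (-5, 3)->(-3, -3): sqrt(40) = 6.324555
Sum = 45.633102
Perimeter = 45.6331

45.6331


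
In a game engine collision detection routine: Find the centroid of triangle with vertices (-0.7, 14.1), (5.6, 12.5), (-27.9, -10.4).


Centroid = ((x_A+x_B+x_C)/3, (y_A+y_B+y_C)/3)
= (((-0.7)+5.6+(-27.9))/3, (14.1+12.5+(-10.4))/3)
= (-7.6667, 5.4)

(-7.6667, 5.4)


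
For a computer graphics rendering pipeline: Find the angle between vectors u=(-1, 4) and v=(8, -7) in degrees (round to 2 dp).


u.v = -36, |u| = sqrt(17) = 4.1231, |v| = sqrt(113) = 10.6301
cos(theta) = u.v/(|u||v|) = -36/sqrt(1921) = -0.82137
theta = acos(-0.82137) = 145.22 degrees

145.22 degrees


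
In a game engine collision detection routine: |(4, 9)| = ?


|u| = sqrt(4^2 + 9^2) = sqrt(97) = 9.8489

9.8489


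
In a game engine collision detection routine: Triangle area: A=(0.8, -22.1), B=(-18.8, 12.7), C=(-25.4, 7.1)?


Area = |x_A(y_B-y_C) + x_B(y_C-y_A) + x_C(y_A-y_B)|/2
= |4.48 + (-548.96) + 883.92|/2
= 339.44/2 = 169.72

169.72


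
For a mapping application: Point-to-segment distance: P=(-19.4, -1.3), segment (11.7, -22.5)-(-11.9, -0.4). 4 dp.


Project P onto AB: t = 1 (clamped to [0,1])
Closest point on segment: (-11.9, -0.4)
Distance: 7.5538

7.5538


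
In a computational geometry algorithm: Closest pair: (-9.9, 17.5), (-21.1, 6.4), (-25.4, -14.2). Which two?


d(P0,P1) = 15.7686, d(P0,P2) = 35.2865, d(P1,P2) = 21.044
Closest: P0 and P1

Closest pair: (-9.9, 17.5) and (-21.1, 6.4), distance = 15.7686


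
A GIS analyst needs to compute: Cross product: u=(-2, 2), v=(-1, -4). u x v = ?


u x v = u_x*v_y - u_y*v_x = (-2)*(-4) - 2*(-1)
= 8 - (-2) = 10

10


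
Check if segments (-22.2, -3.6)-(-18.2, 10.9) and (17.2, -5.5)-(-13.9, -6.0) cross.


Cross products: d1=-78.79, d2=-527.74, d3=-578.9, d4=-129.95
d1*d2 < 0 and d3*d4 < 0? no

No, they don't intersect


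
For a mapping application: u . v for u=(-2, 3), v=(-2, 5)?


u . v = u_x*v_x + u_y*v_y = (-2)*(-2) + 3*5
= 4 + 15 = 19

19


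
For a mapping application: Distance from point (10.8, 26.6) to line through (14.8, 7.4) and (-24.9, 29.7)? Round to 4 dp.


|cross product| = 673.04
|line direction| = sqrt(2073.38) = 45.5344
Distance = 673.04/sqrt(2073.38) = 14.7809

14.7809


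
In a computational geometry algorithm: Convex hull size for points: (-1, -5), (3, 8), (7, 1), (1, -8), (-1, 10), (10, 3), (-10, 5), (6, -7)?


Convex hull vertices (CCW): (-10, 5), (1, -8), (6, -7), (10, 3), (3, 8), (-1, 10)
Count = 6

6


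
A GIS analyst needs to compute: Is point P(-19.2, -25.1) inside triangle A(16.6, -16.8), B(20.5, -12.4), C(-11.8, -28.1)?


Cross products: AB x AP = 125.15, BC x BP = -213.08, CA x CP = 168.82
All same sign? no

No, outside


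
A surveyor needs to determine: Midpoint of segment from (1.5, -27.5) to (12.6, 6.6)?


M = ((1.5+12.6)/2, ((-27.5)+6.6)/2)
= (7.05, -10.45)

(7.05, -10.45)


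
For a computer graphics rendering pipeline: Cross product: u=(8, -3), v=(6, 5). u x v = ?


u x v = u_x*v_y - u_y*v_x = 8*5 - (-3)*6
= 40 - (-18) = 58

58


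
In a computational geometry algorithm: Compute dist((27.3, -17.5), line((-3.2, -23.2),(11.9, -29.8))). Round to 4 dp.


|cross product| = 287.37
|line direction| = sqrt(271.57) = 16.4794
Distance = 287.37/sqrt(271.57) = 17.4382

17.4382


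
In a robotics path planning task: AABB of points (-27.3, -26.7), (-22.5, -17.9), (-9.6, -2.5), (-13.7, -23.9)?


x range: [-27.3, -9.6]
y range: [-26.7, -2.5]
Bounding box: (-27.3,-26.7) to (-9.6,-2.5)

(-27.3,-26.7) to (-9.6,-2.5)


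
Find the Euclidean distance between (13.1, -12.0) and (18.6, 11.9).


dx=5.5, dy=23.9
d^2 = 5.5^2 + 23.9^2 = 601.46
d = sqrt(601.46) = 24.5247

24.5247


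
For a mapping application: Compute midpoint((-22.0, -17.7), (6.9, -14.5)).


M = (((-22)+6.9)/2, ((-17.7)+(-14.5))/2)
= (-7.55, -16.1)

(-7.55, -16.1)


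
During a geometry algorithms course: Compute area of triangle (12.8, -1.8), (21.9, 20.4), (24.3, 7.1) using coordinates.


Area = |x_A(y_B-y_C) + x_B(y_C-y_A) + x_C(y_A-y_B)|/2
= |170.24 + 194.91 + (-539.46)|/2
= 174.31/2 = 87.155

87.155


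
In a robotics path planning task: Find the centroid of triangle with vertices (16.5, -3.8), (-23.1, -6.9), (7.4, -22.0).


Centroid = ((x_A+x_B+x_C)/3, (y_A+y_B+y_C)/3)
= ((16.5+(-23.1)+7.4)/3, ((-3.8)+(-6.9)+(-22))/3)
= (0.2667, -10.9)

(0.2667, -10.9)


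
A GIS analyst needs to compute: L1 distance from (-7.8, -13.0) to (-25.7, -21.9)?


|(-7.8)-(-25.7)| + |(-13)-(-21.9)| = 17.9 + 8.9 = 26.8

26.8


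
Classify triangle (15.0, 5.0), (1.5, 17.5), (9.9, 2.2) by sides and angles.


Side lengths squared: AB^2=338.5, BC^2=304.65, CA^2=33.85
Sorted: [33.85, 304.65, 338.5]
By sides: Scalene, By angles: Right

Scalene, Right


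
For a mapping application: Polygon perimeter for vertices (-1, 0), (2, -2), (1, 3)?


Sides: (-1, 0)->(2, -2): sqrt(13) = 3.605551, (2, -2)->(1, 3): sqrt(26) = 5.09902, (1, 3)->(-1, 0): sqrt(13) = 3.605551
Sum = 12.310122
Perimeter = 12.3101

12.3101


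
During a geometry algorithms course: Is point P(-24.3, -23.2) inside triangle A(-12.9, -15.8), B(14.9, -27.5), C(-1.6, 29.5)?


Cross products: AB x AP = -339.1, BC x BP = 2163.45, CA x CP = -432.8
All same sign? no

No, outside


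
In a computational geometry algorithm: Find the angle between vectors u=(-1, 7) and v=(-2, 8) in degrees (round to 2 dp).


u.v = 58, |u| = sqrt(50) = 7.0711, |v| = sqrt(68) = 8.2462
cos(theta) = u.v/(|u||v|) = 58/sqrt(3400) = 0.994692
theta = acos(0.994692) = 5.91 degrees

5.91 degrees


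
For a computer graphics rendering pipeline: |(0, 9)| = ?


|u| = sqrt(0^2 + 9^2) = sqrt(81) = 9

9


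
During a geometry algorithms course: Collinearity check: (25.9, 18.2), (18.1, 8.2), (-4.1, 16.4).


Cross product: (18.1-25.9)*(16.4-18.2) - (8.2-18.2)*((-4.1)-25.9)
= -285.96

No, not collinear


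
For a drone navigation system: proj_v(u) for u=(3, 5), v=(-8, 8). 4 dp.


u.v = 16, |v| = sqrt(128) = 11.3137
Scalar projection = u.v / |v| = 16 / sqrt(128) = 1.4142

1.4142


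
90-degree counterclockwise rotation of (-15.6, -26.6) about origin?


90° CCW: (x,y) -> (-y, x)
(-15.6,-26.6) -> (26.6, -15.6)

(26.6, -15.6)


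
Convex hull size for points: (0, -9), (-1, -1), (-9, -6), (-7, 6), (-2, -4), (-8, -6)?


Convex hull vertices (CCW): (-9, -6), (0, -9), (-1, -1), (-7, 6)
Count = 4

4


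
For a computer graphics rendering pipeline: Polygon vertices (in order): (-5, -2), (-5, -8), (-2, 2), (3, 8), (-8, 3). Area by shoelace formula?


Shoelace sum: ((-5)*(-8) - (-5)*(-2)) + ((-5)*2 - (-2)*(-8)) + ((-2)*8 - 3*2) + (3*3 - (-8)*8) + ((-8)*(-2) - (-5)*3)
= 86
Area = |86|/2 = 43

43


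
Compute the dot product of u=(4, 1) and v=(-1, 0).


u . v = u_x*v_x + u_y*v_y = 4*(-1) + 1*0
= (-4) + 0 = -4

-4


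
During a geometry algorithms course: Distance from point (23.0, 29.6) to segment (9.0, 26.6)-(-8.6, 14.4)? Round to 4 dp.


Project P onto AB: t = 0 (clamped to [0,1])
Closest point on segment: (9, 26.6)
Distance: 14.3178

14.3178


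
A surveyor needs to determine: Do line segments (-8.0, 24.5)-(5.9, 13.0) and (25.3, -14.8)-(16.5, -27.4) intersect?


Cross products: d1=-765.42, d2=-489.08, d3=-163.32, d4=-439.66
d1*d2 < 0 and d3*d4 < 0? no

No, they don't intersect


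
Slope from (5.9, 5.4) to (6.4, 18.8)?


slope = (y2-y1)/(x2-x1) = (18.8-5.4)/(6.4-5.9) = 13.4/0.5 = 26.8

26.8


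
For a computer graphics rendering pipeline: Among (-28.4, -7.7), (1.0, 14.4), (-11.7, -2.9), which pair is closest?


d(P0,P1) = 36.78, d(P0,P2) = 17.3761, d(P1,P2) = 21.4611
Closest: P0 and P2

Closest pair: (-28.4, -7.7) and (-11.7, -2.9), distance = 17.3761


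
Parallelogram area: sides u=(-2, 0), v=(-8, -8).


|u x v| = |(-2)*(-8) - 0*(-8)|
= |16 - 0| = 16

16


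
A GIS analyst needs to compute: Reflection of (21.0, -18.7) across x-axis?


Reflection over x-axis: (x,y) -> (x,-y)
(21, -18.7) -> (21, 18.7)

(21, 18.7)


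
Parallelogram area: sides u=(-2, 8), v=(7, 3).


|u x v| = |(-2)*3 - 8*7|
= |(-6) - 56| = 62

62


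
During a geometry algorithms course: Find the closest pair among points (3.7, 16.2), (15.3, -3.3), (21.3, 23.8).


d(P0,P1) = 22.6894, d(P0,P2) = 19.1708, d(P1,P2) = 27.7563
Closest: P0 and P2

Closest pair: (3.7, 16.2) and (21.3, 23.8), distance = 19.1708


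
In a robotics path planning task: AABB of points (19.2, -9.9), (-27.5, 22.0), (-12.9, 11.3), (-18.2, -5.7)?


x range: [-27.5, 19.2]
y range: [-9.9, 22]
Bounding box: (-27.5,-9.9) to (19.2,22)

(-27.5,-9.9) to (19.2,22)


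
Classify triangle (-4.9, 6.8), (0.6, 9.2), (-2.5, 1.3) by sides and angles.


Side lengths squared: AB^2=36.01, BC^2=72.02, CA^2=36.01
Sorted: [36.01, 36.01, 72.02]
By sides: Isosceles, By angles: Right

Isosceles, Right


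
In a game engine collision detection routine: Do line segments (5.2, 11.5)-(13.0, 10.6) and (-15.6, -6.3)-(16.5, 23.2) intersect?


Cross products: d1=-42.22, d2=-301.21, d3=-157.56, d4=101.43
d1*d2 < 0 and d3*d4 < 0? no

No, they don't intersect


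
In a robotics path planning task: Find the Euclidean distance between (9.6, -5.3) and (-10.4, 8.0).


dx=-20, dy=13.3
d^2 = (-20)^2 + 13.3^2 = 576.89
d = sqrt(576.89) = 24.0185

24.0185


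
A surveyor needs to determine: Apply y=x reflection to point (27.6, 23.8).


Reflection over y=x: (x,y) -> (y,x)
(27.6, 23.8) -> (23.8, 27.6)

(23.8, 27.6)


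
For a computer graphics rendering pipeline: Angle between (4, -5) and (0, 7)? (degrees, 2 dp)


u.v = -35, |u| = sqrt(41) = 6.4031, |v| = sqrt(49) = 7
cos(theta) = u.v/(|u||v|) = -35/sqrt(2009) = -0.780869
theta = acos(-0.780869) = 141.34 degrees

141.34 degrees


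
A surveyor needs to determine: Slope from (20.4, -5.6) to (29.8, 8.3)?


slope = (y2-y1)/(x2-x1) = (8.3-(-5.6))/(29.8-20.4) = 13.9/9.4 = 1.4787

1.4787


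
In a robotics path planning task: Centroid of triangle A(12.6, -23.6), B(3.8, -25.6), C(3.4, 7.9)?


Centroid = ((x_A+x_B+x_C)/3, (y_A+y_B+y_C)/3)
= ((12.6+3.8+3.4)/3, ((-23.6)+(-25.6)+7.9)/3)
= (6.6, -13.7667)

(6.6, -13.7667)


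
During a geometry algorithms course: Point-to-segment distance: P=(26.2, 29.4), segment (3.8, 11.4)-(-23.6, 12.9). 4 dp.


Project P onto AB: t = 0 (clamped to [0,1])
Closest point on segment: (3.8, 11.4)
Distance: 28.736

28.736


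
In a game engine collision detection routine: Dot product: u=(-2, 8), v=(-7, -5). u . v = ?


u . v = u_x*v_x + u_y*v_y = (-2)*(-7) + 8*(-5)
= 14 + (-40) = -26

-26


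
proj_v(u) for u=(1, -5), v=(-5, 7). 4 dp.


u.v = -40, |v| = sqrt(74) = 8.6023
Scalar projection = u.v / |v| = -40 / sqrt(74) = -4.6499

-4.6499


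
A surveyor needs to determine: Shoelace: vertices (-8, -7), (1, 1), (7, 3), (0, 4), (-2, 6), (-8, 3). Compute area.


Shoelace sum: ((-8)*1 - 1*(-7)) + (1*3 - 7*1) + (7*4 - 0*3) + (0*6 - (-2)*4) + ((-2)*3 - (-8)*6) + ((-8)*(-7) - (-8)*3)
= 153
Area = |153|/2 = 76.5

76.5


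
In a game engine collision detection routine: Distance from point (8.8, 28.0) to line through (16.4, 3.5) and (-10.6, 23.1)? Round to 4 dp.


|cross product| = 512.54
|line direction| = sqrt(1113.16) = 33.3641
Distance = 512.54/sqrt(1113.16) = 15.362

15.362


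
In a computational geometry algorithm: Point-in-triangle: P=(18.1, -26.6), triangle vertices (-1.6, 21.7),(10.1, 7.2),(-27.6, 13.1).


Cross products: AB x AP = -279.46, BC x BP = 1227.06, CA x CP = -1425.22
All same sign? no

No, outside


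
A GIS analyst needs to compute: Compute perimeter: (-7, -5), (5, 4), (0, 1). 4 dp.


Sides: (-7, -5)->(5, 4): sqrt(225) = 15, (5, 4)->(0, 1): sqrt(34) = 5.830952, (0, 1)->(-7, -5): sqrt(85) = 9.219544
Sum = 30.050496
Perimeter = 30.0505

30.0505


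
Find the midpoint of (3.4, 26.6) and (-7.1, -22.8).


M = ((3.4+(-7.1))/2, (26.6+(-22.8))/2)
= (-1.85, 1.9)

(-1.85, 1.9)


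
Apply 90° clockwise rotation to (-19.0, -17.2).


90° CW: (x,y) -> (y, -x)
(-19,-17.2) -> (-17.2, 19)

(-17.2, 19)


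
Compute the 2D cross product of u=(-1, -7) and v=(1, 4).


u x v = u_x*v_y - u_y*v_x = (-1)*4 - (-7)*1
= (-4) - (-7) = 3

3


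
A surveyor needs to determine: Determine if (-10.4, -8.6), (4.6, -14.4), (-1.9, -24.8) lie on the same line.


Cross product: (4.6-(-10.4))*((-24.8)-(-8.6)) - ((-14.4)-(-8.6))*((-1.9)-(-10.4))
= -193.7

No, not collinear


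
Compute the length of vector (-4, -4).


|u| = sqrt((-4)^2 + (-4)^2) = sqrt(32) = 5.6569

5.6569


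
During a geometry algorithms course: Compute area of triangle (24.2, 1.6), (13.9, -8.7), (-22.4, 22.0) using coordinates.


Area = |x_A(y_B-y_C) + x_B(y_C-y_A) + x_C(y_A-y_B)|/2
= |(-742.94) + 283.56 + (-230.72)|/2
= 690.1/2 = 345.05

345.05


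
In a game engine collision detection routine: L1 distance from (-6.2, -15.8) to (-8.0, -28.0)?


|(-6.2)-(-8)| + |(-15.8)-(-28)| = 1.8 + 12.2 = 14

14


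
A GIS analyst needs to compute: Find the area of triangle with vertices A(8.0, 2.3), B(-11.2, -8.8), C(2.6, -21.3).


Area = |x_A(y_B-y_C) + x_B(y_C-y_A) + x_C(y_A-y_B)|/2
= |100 + 264.32 + 28.86|/2
= 393.18/2 = 196.59

196.59


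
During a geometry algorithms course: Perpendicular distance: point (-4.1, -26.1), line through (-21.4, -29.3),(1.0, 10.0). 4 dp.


|cross product| = 608.21
|line direction| = sqrt(2046.25) = 45.2355
Distance = 608.21/sqrt(2046.25) = 13.4454

13.4454


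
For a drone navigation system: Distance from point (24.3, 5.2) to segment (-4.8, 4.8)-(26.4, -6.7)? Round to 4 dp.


Project P onto AB: t = 0.817 (clamped to [0,1])
Closest point on segment: (20.6896, -4.5952)
Distance: 10.4394

10.4394


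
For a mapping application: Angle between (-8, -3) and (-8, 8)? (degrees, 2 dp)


u.v = 40, |u| = sqrt(73) = 8.544, |v| = sqrt(128) = 11.3137
cos(theta) = u.v/(|u||v|) = 40/sqrt(9344) = 0.413803
theta = acos(0.413803) = 65.56 degrees

65.56 degrees


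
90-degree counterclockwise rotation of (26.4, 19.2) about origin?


90° CCW: (x,y) -> (-y, x)
(26.4,19.2) -> (-19.2, 26.4)

(-19.2, 26.4)


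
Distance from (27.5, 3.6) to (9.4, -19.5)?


dx=-18.1, dy=-23.1
d^2 = (-18.1)^2 + (-23.1)^2 = 861.22
d = sqrt(861.22) = 29.3466

29.3466


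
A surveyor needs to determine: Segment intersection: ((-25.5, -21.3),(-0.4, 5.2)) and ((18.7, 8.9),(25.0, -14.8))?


Cross products: d1=-1237.8, d2=-475.98, d3=-413.28, d4=-1175.1
d1*d2 < 0 and d3*d4 < 0? no

No, they don't intersect


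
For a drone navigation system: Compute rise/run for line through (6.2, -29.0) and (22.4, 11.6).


slope = (y2-y1)/(x2-x1) = (11.6-(-29))/(22.4-6.2) = 40.6/16.2 = 2.5062

2.5062


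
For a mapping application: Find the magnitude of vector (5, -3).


|u| = sqrt(5^2 + (-3)^2) = sqrt(34) = 5.831

5.831


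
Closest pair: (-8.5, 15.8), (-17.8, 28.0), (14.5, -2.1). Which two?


d(P0,P1) = 15.3405, d(P0,P2) = 29.1446, d(P1,P2) = 44.1509
Closest: P0 and P1

Closest pair: (-8.5, 15.8) and (-17.8, 28.0), distance = 15.3405


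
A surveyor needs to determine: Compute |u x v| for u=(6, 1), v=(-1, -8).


|u x v| = |6*(-8) - 1*(-1)|
= |(-48) - (-1)| = 47

47


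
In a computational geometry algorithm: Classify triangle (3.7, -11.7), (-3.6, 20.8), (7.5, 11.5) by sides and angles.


Side lengths squared: AB^2=1109.54, BC^2=209.7, CA^2=552.68
Sorted: [209.7, 552.68, 1109.54]
By sides: Scalene, By angles: Obtuse

Scalene, Obtuse


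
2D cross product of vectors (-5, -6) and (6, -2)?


u x v = u_x*v_y - u_y*v_x = (-5)*(-2) - (-6)*6
= 10 - (-36) = 46

46


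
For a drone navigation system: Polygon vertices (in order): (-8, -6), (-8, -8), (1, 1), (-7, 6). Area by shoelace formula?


Shoelace sum: ((-8)*(-8) - (-8)*(-6)) + ((-8)*1 - 1*(-8)) + (1*6 - (-7)*1) + ((-7)*(-6) - (-8)*6)
= 119
Area = |119|/2 = 59.5

59.5


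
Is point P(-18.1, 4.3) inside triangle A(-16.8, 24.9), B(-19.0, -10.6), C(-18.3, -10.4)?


Cross products: AB x AP = -0.83, BC x BP = 10.25, CA x CP = 14.99
All same sign? no

No, outside


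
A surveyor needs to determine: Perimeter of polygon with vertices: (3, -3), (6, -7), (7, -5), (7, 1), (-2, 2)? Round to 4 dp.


Sides: (3, -3)->(6, -7): sqrt(25) = 5, (6, -7)->(7, -5): sqrt(5) = 2.236068, (7, -5)->(7, 1): sqrt(36) = 6, (7, 1)->(-2, 2): sqrt(82) = 9.055385, (-2, 2)->(3, -3): sqrt(50) = 7.071068
Sum = 29.362521
Perimeter = 29.3625

29.3625


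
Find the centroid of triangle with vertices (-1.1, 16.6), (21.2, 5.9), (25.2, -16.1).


Centroid = ((x_A+x_B+x_C)/3, (y_A+y_B+y_C)/3)
= (((-1.1)+21.2+25.2)/3, (16.6+5.9+(-16.1))/3)
= (15.1, 2.1333)

(15.1, 2.1333)


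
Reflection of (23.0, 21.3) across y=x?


Reflection over y=x: (x,y) -> (y,x)
(23, 21.3) -> (21.3, 23)

(21.3, 23)


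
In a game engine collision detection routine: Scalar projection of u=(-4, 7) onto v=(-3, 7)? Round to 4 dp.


u.v = 61, |v| = sqrt(58) = 7.6158
Scalar projection = u.v / |v| = 61 / sqrt(58) = 8.0097

8.0097


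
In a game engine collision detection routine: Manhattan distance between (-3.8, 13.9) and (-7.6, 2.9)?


|(-3.8)-(-7.6)| + |13.9-2.9| = 3.8 + 11 = 14.8

14.8


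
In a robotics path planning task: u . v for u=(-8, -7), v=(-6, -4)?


u . v = u_x*v_x + u_y*v_y = (-8)*(-6) + (-7)*(-4)
= 48 + 28 = 76

76


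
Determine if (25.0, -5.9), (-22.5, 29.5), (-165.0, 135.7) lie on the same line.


Cross product: ((-22.5)-25)*(135.7-(-5.9)) - (29.5-(-5.9))*((-165)-25)
= 0

Yes, collinear


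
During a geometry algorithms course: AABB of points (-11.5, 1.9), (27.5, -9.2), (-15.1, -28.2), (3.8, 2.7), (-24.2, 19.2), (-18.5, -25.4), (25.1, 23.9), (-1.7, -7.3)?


x range: [-24.2, 27.5]
y range: [-28.2, 23.9]
Bounding box: (-24.2,-28.2) to (27.5,23.9)

(-24.2,-28.2) to (27.5,23.9)


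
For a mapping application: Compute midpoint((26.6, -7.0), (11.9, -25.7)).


M = ((26.6+11.9)/2, ((-7)+(-25.7))/2)
= (19.25, -16.35)

(19.25, -16.35)


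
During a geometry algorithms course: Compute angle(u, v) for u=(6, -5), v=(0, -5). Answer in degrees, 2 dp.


u.v = 25, |u| = sqrt(61) = 7.8102, |v| = sqrt(25) = 5
cos(theta) = u.v/(|u||v|) = 25/sqrt(1525) = 0.640184
theta = acos(0.640184) = 50.19 degrees

50.19 degrees


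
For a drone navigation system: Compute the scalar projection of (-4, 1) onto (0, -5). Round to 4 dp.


u.v = -5, |v| = sqrt(25) = 5
Scalar projection = u.v / |v| = -5 / sqrt(25) = -1

-1


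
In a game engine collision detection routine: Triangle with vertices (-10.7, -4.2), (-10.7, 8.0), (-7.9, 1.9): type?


Side lengths squared: AB^2=148.84, BC^2=45.05, CA^2=45.05
Sorted: [45.05, 45.05, 148.84]
By sides: Isosceles, By angles: Obtuse

Isosceles, Obtuse


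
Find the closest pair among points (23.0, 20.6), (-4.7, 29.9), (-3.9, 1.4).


d(P0,P1) = 29.2195, d(P0,P2) = 33.0492, d(P1,P2) = 28.5112
Closest: P1 and P2

Closest pair: (-4.7, 29.9) and (-3.9, 1.4), distance = 28.5112


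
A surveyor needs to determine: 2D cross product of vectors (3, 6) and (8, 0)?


u x v = u_x*v_y - u_y*v_x = 3*0 - 6*8
= 0 - 48 = -48

-48


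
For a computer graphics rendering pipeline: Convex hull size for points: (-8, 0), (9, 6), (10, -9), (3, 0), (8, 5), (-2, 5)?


Convex hull vertices (CCW): (-8, 0), (10, -9), (9, 6), (-2, 5)
Count = 4

4


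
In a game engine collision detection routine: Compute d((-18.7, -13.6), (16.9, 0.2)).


dx=35.6, dy=13.8
d^2 = 35.6^2 + 13.8^2 = 1457.8
d = sqrt(1457.8) = 38.1811

38.1811


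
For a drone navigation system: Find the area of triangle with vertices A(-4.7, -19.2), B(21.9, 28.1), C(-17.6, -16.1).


Area = |x_A(y_B-y_C) + x_B(y_C-y_A) + x_C(y_A-y_B)|/2
= |(-207.74) + 67.89 + 832.48|/2
= 692.63/2 = 346.315

346.315


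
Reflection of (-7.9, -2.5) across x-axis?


Reflection over x-axis: (x,y) -> (x,-y)
(-7.9, -2.5) -> (-7.9, 2.5)

(-7.9, 2.5)


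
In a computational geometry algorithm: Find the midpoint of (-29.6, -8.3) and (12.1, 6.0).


M = (((-29.6)+12.1)/2, ((-8.3)+6)/2)
= (-8.75, -1.15)

(-8.75, -1.15)


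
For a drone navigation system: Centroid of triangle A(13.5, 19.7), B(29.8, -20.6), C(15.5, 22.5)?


Centroid = ((x_A+x_B+x_C)/3, (y_A+y_B+y_C)/3)
= ((13.5+29.8+15.5)/3, (19.7+(-20.6)+22.5)/3)
= (19.6, 7.2)

(19.6, 7.2)


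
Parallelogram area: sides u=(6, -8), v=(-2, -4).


|u x v| = |6*(-4) - (-8)*(-2)|
= |(-24) - 16| = 40

40


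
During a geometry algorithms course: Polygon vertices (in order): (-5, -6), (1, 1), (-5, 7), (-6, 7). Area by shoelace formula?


Shoelace sum: ((-5)*1 - 1*(-6)) + (1*7 - (-5)*1) + ((-5)*7 - (-6)*7) + ((-6)*(-6) - (-5)*7)
= 91
Area = |91|/2 = 45.5

45.5


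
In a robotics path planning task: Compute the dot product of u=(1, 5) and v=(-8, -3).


u . v = u_x*v_x + u_y*v_y = 1*(-8) + 5*(-3)
= (-8) + (-15) = -23

-23


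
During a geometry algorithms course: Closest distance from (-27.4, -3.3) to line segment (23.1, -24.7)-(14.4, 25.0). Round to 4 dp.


Project P onto AB: t = 0.5904 (clamped to [0,1])
Closest point on segment: (17.9639, 4.641)
Distance: 46.0536

46.0536


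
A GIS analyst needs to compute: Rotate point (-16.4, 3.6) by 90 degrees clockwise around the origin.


90° CW: (x,y) -> (y, -x)
(-16.4,3.6) -> (3.6, 16.4)

(3.6, 16.4)


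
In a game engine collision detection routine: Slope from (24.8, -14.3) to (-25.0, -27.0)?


slope = (y2-y1)/(x2-x1) = ((-27)-(-14.3))/((-25)-24.8) = (-12.7)/(-49.8) = 0.255

0.255


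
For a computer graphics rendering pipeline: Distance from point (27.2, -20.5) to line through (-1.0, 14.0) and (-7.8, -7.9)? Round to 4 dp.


|cross product| = 852.18
|line direction| = sqrt(525.85) = 22.9314
Distance = 852.18/sqrt(525.85) = 37.1621

37.1621


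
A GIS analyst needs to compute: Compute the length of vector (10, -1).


|u| = sqrt(10^2 + (-1)^2) = sqrt(101) = 10.0499

10.0499


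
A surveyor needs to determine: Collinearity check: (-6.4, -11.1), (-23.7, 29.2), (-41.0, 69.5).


Cross product: ((-23.7)-(-6.4))*(69.5-(-11.1)) - (29.2-(-11.1))*((-41)-(-6.4))
= 0

Yes, collinear


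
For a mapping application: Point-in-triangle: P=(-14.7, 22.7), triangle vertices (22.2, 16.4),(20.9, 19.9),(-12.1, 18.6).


Cross products: AB x AP = 120.96, BC x BP = -138.68, CA x CP = 134.91
All same sign? no

No, outside


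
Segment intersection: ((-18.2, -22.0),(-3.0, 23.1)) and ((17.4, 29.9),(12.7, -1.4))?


Cross products: d1=-870.35, d2=-606.56, d3=-816.68, d4=-1080.47
d1*d2 < 0 and d3*d4 < 0? no

No, they don't intersect


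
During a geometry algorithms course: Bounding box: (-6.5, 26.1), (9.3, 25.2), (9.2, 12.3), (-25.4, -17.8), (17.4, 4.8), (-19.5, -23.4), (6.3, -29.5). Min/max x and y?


x range: [-25.4, 17.4]
y range: [-29.5, 26.1]
Bounding box: (-25.4,-29.5) to (17.4,26.1)

(-25.4,-29.5) to (17.4,26.1)


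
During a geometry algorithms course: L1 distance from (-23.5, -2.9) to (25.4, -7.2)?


|(-23.5)-25.4| + |(-2.9)-(-7.2)| = 48.9 + 4.3 = 53.2

53.2


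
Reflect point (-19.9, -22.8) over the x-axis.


Reflection over x-axis: (x,y) -> (x,-y)
(-19.9, -22.8) -> (-19.9, 22.8)

(-19.9, 22.8)


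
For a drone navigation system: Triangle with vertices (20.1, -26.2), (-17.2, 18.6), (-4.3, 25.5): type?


Side lengths squared: AB^2=3398.33, BC^2=214.02, CA^2=3268.25
Sorted: [214.02, 3268.25, 3398.33]
By sides: Scalene, By angles: Acute

Scalene, Acute


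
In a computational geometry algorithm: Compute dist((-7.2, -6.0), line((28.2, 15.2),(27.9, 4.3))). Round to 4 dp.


|cross product| = 379.5
|line direction| = sqrt(118.9) = 10.9041
Distance = 379.5/sqrt(118.9) = 34.8033

34.8033


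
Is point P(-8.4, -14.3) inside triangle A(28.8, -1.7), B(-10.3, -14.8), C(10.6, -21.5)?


Cross products: AB x AP = 5.34, BC x BP = 23.18, CA x CP = 507.24
All same sign? yes

Yes, inside


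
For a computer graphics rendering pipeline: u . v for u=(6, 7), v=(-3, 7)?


u . v = u_x*v_x + u_y*v_y = 6*(-3) + 7*7
= (-18) + 49 = 31

31


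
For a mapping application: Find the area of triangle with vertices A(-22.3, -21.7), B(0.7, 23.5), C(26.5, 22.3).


Area = |x_A(y_B-y_C) + x_B(y_C-y_A) + x_C(y_A-y_B)|/2
= |(-26.76) + 30.8 + (-1197.8)|/2
= 1193.76/2 = 596.88

596.88


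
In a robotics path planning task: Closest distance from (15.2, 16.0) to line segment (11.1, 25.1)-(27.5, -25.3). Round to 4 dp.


Project P onto AB: t = 0.1872 (clamped to [0,1])
Closest point on segment: (14.1702, 15.6649)
Distance: 1.083

1.083


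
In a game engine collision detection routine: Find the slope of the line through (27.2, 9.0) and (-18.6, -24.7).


slope = (y2-y1)/(x2-x1) = ((-24.7)-9)/((-18.6)-27.2) = (-33.7)/(-45.8) = 0.7358

0.7358


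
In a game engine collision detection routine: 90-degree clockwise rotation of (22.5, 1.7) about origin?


90° CW: (x,y) -> (y, -x)
(22.5,1.7) -> (1.7, -22.5)

(1.7, -22.5)


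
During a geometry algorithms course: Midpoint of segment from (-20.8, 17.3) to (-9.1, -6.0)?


M = (((-20.8)+(-9.1))/2, (17.3+(-6))/2)
= (-14.95, 5.65)

(-14.95, 5.65)


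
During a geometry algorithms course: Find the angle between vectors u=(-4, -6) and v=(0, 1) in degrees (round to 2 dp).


u.v = -6, |u| = sqrt(52) = 7.2111, |v| = sqrt(1) = 1
cos(theta) = u.v/(|u||v|) = -6/sqrt(52) = -0.83205
theta = acos(-0.83205) = 146.31 degrees

146.31 degrees


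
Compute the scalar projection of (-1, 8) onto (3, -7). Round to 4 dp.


u.v = -59, |v| = sqrt(58) = 7.6158
Scalar projection = u.v / |v| = -59 / sqrt(58) = -7.7471

-7.7471


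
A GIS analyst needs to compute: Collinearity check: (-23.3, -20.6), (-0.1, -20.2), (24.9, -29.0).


Cross product: ((-0.1)-(-23.3))*((-29)-(-20.6)) - ((-20.2)-(-20.6))*(24.9-(-23.3))
= -214.16

No, not collinear


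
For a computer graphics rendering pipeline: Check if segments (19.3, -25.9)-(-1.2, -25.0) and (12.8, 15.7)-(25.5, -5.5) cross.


Cross products: d1=-390.52, d2=-813.69, d3=-846.95, d4=-423.78
d1*d2 < 0 and d3*d4 < 0? no

No, they don't intersect


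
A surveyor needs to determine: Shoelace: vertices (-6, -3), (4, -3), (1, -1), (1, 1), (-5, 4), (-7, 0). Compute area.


Shoelace sum: ((-6)*(-3) - 4*(-3)) + (4*(-1) - 1*(-3)) + (1*1 - 1*(-1)) + (1*4 - (-5)*1) + ((-5)*0 - (-7)*4) + ((-7)*(-3) - (-6)*0)
= 89
Area = |89|/2 = 44.5

44.5


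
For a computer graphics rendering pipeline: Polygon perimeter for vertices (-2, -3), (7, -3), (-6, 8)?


Sides: (-2, -3)->(7, -3): sqrt(81) = 9, (7, -3)->(-6, 8): sqrt(290) = 17.029386, (-6, 8)->(-2, -3): sqrt(137) = 11.7047
Sum = 37.734086
Perimeter = 37.7341

37.7341


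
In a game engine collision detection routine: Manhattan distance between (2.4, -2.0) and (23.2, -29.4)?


|2.4-23.2| + |(-2)-(-29.4)| = 20.8 + 27.4 = 48.2

48.2


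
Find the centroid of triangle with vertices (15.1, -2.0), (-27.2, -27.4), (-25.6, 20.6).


Centroid = ((x_A+x_B+x_C)/3, (y_A+y_B+y_C)/3)
= ((15.1+(-27.2)+(-25.6))/3, ((-2)+(-27.4)+20.6)/3)
= (-12.5667, -2.9333)

(-12.5667, -2.9333)


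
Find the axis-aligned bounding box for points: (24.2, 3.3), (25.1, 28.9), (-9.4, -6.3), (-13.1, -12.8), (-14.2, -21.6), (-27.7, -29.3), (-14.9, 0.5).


x range: [-27.7, 25.1]
y range: [-29.3, 28.9]
Bounding box: (-27.7,-29.3) to (25.1,28.9)

(-27.7,-29.3) to (25.1,28.9)


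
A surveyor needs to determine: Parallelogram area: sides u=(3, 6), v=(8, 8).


|u x v| = |3*8 - 6*8|
= |24 - 48| = 24

24


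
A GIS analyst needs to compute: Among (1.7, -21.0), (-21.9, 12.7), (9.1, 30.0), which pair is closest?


d(P0,P1) = 41.1418, d(P0,P2) = 51.5341, d(P1,P2) = 35.5006
Closest: P1 and P2

Closest pair: (-21.9, 12.7) and (9.1, 30.0), distance = 35.5006


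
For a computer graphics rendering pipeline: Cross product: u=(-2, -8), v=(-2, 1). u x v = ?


u x v = u_x*v_y - u_y*v_x = (-2)*1 - (-8)*(-2)
= (-2) - 16 = -18

-18


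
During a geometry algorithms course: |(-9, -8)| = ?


|u| = sqrt((-9)^2 + (-8)^2) = sqrt(145) = 12.0416

12.0416


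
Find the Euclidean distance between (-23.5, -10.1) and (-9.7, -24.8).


dx=13.8, dy=-14.7
d^2 = 13.8^2 + (-14.7)^2 = 406.53
d = sqrt(406.53) = 20.1626

20.1626


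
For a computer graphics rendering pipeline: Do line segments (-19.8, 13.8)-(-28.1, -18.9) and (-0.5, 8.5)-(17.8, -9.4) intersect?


Cross products: d1=-248.48, d2=-995.46, d3=675.1, d4=1422.08
d1*d2 < 0 and d3*d4 < 0? no

No, they don't intersect


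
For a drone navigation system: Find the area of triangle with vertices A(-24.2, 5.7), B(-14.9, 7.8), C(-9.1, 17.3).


Area = |x_A(y_B-y_C) + x_B(y_C-y_A) + x_C(y_A-y_B)|/2
= |229.9 + (-172.84) + 19.11|/2
= 76.17/2 = 38.085

38.085


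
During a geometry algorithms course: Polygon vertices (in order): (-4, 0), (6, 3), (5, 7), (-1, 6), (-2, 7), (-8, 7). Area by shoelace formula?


Shoelace sum: ((-4)*3 - 6*0) + (6*7 - 5*3) + (5*6 - (-1)*7) + ((-1)*7 - (-2)*6) + ((-2)*7 - (-8)*7) + ((-8)*0 - (-4)*7)
= 127
Area = |127|/2 = 63.5

63.5


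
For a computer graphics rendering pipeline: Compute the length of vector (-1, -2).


|u| = sqrt((-1)^2 + (-2)^2) = sqrt(5) = 2.2361

2.2361


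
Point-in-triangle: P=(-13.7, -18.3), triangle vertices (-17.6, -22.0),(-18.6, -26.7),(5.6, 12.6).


Cross products: AB x AP = 14.63, BC x BP = 10.71, CA x CP = 49.1
All same sign? yes

Yes, inside


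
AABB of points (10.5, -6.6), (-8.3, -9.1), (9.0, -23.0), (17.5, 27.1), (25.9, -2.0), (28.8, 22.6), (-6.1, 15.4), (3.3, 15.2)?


x range: [-8.3, 28.8]
y range: [-23, 27.1]
Bounding box: (-8.3,-23) to (28.8,27.1)

(-8.3,-23) to (28.8,27.1)


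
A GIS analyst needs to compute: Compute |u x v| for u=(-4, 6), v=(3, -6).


|u x v| = |(-4)*(-6) - 6*3|
= |24 - 18| = 6

6


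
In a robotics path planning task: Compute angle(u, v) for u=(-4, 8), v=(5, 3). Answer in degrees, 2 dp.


u.v = 4, |u| = sqrt(80) = 8.9443, |v| = sqrt(34) = 5.831
cos(theta) = u.v/(|u||v|) = 4/sqrt(2720) = 0.076696
theta = acos(0.076696) = 85.6 degrees

85.6 degrees


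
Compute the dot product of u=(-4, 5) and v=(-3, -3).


u . v = u_x*v_x + u_y*v_y = (-4)*(-3) + 5*(-3)
= 12 + (-15) = -3

-3


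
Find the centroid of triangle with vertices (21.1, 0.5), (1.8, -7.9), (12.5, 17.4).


Centroid = ((x_A+x_B+x_C)/3, (y_A+y_B+y_C)/3)
= ((21.1+1.8+12.5)/3, (0.5+(-7.9)+17.4)/3)
= (11.8, 3.3333)

(11.8, 3.3333)


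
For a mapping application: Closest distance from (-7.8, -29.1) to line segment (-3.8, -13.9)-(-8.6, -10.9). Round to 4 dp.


Project P onto AB: t = 0 (clamped to [0,1])
Closest point on segment: (-3.8, -13.9)
Distance: 15.7175

15.7175


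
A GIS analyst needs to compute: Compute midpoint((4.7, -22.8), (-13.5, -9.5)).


M = ((4.7+(-13.5))/2, ((-22.8)+(-9.5))/2)
= (-4.4, -16.15)

(-4.4, -16.15)


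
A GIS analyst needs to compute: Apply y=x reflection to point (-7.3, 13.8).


Reflection over y=x: (x,y) -> (y,x)
(-7.3, 13.8) -> (13.8, -7.3)

(13.8, -7.3)


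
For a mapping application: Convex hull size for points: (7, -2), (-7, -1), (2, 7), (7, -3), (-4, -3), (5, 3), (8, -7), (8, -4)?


Convex hull vertices (CCW): (-7, -1), (-4, -3), (8, -7), (8, -4), (5, 3), (2, 7)
Count = 6

6


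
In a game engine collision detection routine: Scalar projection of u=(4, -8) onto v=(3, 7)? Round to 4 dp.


u.v = -44, |v| = sqrt(58) = 7.6158
Scalar projection = u.v / |v| = -44 / sqrt(58) = -5.7775

-5.7775


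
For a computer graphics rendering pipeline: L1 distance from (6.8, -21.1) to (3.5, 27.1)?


|6.8-3.5| + |(-21.1)-27.1| = 3.3 + 48.2 = 51.5

51.5


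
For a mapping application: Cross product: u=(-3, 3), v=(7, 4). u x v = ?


u x v = u_x*v_y - u_y*v_x = (-3)*4 - 3*7
= (-12) - 21 = -33

-33


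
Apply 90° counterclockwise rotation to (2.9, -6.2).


90° CCW: (x,y) -> (-y, x)
(2.9,-6.2) -> (6.2, 2.9)

(6.2, 2.9)


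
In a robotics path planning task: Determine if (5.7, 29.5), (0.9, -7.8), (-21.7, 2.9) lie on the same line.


Cross product: (0.9-5.7)*(2.9-29.5) - ((-7.8)-29.5)*((-21.7)-5.7)
= -894.34

No, not collinear


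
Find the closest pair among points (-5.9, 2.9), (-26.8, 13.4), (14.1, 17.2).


d(P0,P1) = 23.3893, d(P0,P2) = 24.5864, d(P1,P2) = 41.0761
Closest: P0 and P1

Closest pair: (-5.9, 2.9) and (-26.8, 13.4), distance = 23.3893


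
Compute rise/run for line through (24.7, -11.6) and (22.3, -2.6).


slope = (y2-y1)/(x2-x1) = ((-2.6)-(-11.6))/(22.3-24.7) = 9/(-2.4) = -3.75

-3.75


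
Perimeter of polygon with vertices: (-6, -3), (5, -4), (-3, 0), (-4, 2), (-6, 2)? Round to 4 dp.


Sides: (-6, -3)->(5, -4): sqrt(122) = 11.045361, (5, -4)->(-3, 0): sqrt(80) = 8.944272, (-3, 0)->(-4, 2): sqrt(5) = 2.236068, (-4, 2)->(-6, 2): sqrt(4) = 2, (-6, 2)->(-6, -3): sqrt(25) = 5
Sum = 29.225701
Perimeter = 29.2257

29.2257


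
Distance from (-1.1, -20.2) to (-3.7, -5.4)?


dx=-2.6, dy=14.8
d^2 = (-2.6)^2 + 14.8^2 = 225.8
d = sqrt(225.8) = 15.0266

15.0266


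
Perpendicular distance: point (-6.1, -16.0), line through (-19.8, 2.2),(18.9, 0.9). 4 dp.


|cross product| = 686.53
|line direction| = sqrt(1499.38) = 38.7218
Distance = 686.53/sqrt(1499.38) = 17.7298

17.7298


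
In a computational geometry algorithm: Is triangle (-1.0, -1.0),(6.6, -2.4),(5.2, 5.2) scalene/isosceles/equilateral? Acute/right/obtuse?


Side lengths squared: AB^2=59.72, BC^2=59.72, CA^2=76.88
Sorted: [59.72, 59.72, 76.88]
By sides: Isosceles, By angles: Acute

Isosceles, Acute


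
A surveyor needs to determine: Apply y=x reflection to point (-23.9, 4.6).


Reflection over y=x: (x,y) -> (y,x)
(-23.9, 4.6) -> (4.6, -23.9)

(4.6, -23.9)


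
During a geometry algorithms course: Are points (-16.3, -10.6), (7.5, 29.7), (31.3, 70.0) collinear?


Cross product: (7.5-(-16.3))*(70-(-10.6)) - (29.7-(-10.6))*(31.3-(-16.3))
= 0

Yes, collinear


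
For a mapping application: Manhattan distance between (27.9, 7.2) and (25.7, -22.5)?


|27.9-25.7| + |7.2-(-22.5)| = 2.2 + 29.7 = 31.9

31.9


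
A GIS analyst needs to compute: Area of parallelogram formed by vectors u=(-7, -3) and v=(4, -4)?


|u x v| = |(-7)*(-4) - (-3)*4|
= |28 - (-12)| = 40

40


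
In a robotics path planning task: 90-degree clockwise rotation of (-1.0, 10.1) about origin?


90° CW: (x,y) -> (y, -x)
(-1,10.1) -> (10.1, 1)

(10.1, 1)


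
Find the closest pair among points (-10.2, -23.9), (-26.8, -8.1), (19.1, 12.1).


d(P0,P1) = 22.9172, d(P0,P2) = 46.4165, d(P1,P2) = 50.1483
Closest: P0 and P1

Closest pair: (-10.2, -23.9) and (-26.8, -8.1), distance = 22.9172


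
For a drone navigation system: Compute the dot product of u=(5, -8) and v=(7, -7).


u . v = u_x*v_x + u_y*v_y = 5*7 + (-8)*(-7)
= 35 + 56 = 91

91


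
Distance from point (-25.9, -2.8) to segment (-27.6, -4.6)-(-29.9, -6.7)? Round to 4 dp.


Project P onto AB: t = 0 (clamped to [0,1])
Closest point on segment: (-27.6, -4.6)
Distance: 2.4759

2.4759


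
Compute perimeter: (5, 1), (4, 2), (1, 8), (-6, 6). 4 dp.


Sides: (5, 1)->(4, 2): sqrt(2) = 1.414214, (4, 2)->(1, 8): sqrt(45) = 6.708204, (1, 8)->(-6, 6): sqrt(53) = 7.28011, (-6, 6)->(5, 1): sqrt(146) = 12.083046
Sum = 27.485574
Perimeter = 27.4856

27.4856
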